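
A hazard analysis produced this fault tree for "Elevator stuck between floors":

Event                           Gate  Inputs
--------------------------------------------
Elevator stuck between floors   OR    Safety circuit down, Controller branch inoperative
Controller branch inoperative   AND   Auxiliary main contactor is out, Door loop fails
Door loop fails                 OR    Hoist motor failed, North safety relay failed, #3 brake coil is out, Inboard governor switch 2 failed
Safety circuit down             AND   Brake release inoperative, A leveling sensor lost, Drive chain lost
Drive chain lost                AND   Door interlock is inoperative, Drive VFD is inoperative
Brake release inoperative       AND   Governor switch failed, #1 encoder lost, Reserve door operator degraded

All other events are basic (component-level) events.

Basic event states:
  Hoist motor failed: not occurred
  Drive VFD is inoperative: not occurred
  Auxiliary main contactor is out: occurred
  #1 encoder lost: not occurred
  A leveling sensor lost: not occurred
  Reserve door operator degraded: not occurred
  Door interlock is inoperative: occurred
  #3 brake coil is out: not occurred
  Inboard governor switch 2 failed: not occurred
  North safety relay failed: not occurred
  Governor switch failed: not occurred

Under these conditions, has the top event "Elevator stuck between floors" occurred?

No

Brake release inoperative [AND]: Governor switch failed=not, #1 encoder lost=not, Reserve door operator degraded=not → not all inputs occur → does not occur.
Drive chain lost [AND]: Door interlock is inoperative=occurs, Drive VFD is inoperative=not → not all inputs occur → does not occur.
Safety circuit down [AND]: Brake release inoperative=not, A leveling sensor lost=not, Drive chain lost=not → not all inputs occur → does not occur.
Door loop fails [OR]: Hoist motor failed=not, North safety relay failed=not, #3 brake coil is out=not, Inboard governor switch 2 failed=not → no input occurs → does not occur.
Controller branch inoperative [AND]: Auxiliary main contactor is out=occurs, Door loop fails=not → not all inputs occur → does not occur.
Elevator stuck between floors [OR]: Safety circuit down=not, Controller branch inoperative=not → no input occurs → does not occur.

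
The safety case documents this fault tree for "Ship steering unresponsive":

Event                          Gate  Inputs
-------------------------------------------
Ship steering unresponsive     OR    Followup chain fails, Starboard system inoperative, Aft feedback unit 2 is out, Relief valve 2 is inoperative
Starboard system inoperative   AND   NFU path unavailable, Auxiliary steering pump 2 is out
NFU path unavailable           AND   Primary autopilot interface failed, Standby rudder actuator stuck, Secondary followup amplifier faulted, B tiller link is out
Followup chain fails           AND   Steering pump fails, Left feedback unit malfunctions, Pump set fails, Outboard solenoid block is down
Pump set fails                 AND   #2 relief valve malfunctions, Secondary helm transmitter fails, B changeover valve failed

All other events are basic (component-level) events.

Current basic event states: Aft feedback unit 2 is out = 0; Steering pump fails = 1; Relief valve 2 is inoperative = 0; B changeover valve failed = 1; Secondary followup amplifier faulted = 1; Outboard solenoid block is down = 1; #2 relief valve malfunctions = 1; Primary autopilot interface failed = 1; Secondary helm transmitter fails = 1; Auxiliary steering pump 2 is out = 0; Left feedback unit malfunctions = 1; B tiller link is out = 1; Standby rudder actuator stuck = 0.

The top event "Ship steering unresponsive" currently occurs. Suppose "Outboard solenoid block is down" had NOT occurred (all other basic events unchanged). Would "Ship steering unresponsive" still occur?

No

Counterfactual: set "Outboard solenoid block is down" to not occurred.
Pump set fails [AND]: #2 relief valve malfunctions=occurs, Secondary helm transmitter fails=occurs, B changeover valve failed=occurs → all inputs occur → occurs.
Followup chain fails [AND]: Steering pump fails=occurs, Left feedback unit malfunctions=occurs, Pump set fails=occurs, Outboard solenoid block is down=not → not all inputs occur → does not occur.
NFU path unavailable [AND]: Primary autopilot interface failed=occurs, Standby rudder actuator stuck=not, Secondary followup amplifier faulted=occurs, B tiller link is out=occurs → not all inputs occur → does not occur.
Starboard system inoperative [AND]: NFU path unavailable=not, Auxiliary steering pump 2 is out=not → not all inputs occur → does not occur.
Ship steering unresponsive [OR]: Followup chain fails=not, Starboard system inoperative=not, Aft feedback unit 2 is out=not, Relief valve 2 is inoperative=not → no input occurs → does not occur.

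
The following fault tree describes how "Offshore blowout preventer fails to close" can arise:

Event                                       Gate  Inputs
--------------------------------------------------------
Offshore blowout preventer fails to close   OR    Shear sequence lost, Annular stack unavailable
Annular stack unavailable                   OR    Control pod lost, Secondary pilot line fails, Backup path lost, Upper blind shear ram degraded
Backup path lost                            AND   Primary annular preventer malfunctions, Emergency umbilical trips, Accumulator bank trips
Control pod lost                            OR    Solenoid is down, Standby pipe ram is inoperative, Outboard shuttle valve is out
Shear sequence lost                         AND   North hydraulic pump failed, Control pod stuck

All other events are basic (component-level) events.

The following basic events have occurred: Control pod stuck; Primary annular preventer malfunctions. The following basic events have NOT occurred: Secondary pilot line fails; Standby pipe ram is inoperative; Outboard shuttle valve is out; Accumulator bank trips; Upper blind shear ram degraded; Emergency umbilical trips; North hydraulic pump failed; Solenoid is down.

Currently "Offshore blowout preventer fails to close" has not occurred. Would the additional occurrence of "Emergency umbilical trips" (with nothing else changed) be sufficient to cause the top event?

No

Counterfactual: set "Emergency umbilical trips" to occurred.
Shear sequence lost [AND]: North hydraulic pump failed=not, Control pod stuck=occurs → not all inputs occur → does not occur.
Control pod lost [OR]: Solenoid is down=not, Standby pipe ram is inoperative=not, Outboard shuttle valve is out=not → no input occurs → does not occur.
Backup path lost [AND]: Primary annular preventer malfunctions=occurs, Emergency umbilical trips=occurs, Accumulator bank trips=not → not all inputs occur → does not occur.
Annular stack unavailable [OR]: Control pod lost=not, Secondary pilot line fails=not, Backup path lost=not, Upper blind shear ram degraded=not → no input occurs → does not occur.
Offshore blowout preventer fails to close [OR]: Shear sequence lost=not, Annular stack unavailable=not → no input occurs → does not occur.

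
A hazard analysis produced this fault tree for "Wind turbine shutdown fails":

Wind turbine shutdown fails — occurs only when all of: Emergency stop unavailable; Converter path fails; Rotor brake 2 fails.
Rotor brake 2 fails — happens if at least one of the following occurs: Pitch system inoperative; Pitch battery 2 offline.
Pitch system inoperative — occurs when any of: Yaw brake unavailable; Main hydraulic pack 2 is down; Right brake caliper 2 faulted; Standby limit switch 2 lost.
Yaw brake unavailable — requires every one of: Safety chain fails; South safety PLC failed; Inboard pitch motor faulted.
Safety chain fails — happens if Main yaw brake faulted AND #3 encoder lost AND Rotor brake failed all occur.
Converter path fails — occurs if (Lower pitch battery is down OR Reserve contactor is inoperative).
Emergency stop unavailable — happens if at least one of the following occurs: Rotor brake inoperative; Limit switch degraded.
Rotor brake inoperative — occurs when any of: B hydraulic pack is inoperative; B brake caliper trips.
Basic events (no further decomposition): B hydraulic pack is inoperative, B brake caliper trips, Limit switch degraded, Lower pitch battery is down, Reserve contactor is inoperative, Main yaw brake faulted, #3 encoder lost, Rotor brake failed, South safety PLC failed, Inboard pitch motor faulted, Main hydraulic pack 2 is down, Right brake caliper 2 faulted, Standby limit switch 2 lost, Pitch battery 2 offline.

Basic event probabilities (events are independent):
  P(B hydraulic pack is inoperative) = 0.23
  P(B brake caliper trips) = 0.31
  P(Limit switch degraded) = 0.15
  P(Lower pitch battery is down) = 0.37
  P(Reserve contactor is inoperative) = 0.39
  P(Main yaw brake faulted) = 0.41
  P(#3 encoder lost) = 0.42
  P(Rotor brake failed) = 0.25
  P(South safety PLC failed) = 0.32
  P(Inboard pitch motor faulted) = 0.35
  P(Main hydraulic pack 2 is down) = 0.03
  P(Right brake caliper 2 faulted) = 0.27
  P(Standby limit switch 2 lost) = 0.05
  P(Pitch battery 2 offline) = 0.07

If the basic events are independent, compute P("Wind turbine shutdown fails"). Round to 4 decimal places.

P(Rotor brake inoperative) [OR] = 1 − (1−0.23) × (1−0.31) = 0.468700
P(Emergency stop unavailable) [OR] = 1 − (1−0.468700) × (1−0.15) = 0.548395
P(Converter path fails) [OR] = 1 − (1−0.37) × (1−0.39) = 0.615700
P(Safety chain fails) [AND] = 0.41 × 0.42 × 0.25 = 0.043050
P(Yaw brake unavailable) [AND] = 0.043050 × 0.32 × 0.35 = 0.004822
P(Pitch system inoperative) [OR] = 1 − (1−0.004822) × (1−0.03) × (1−0.27) × (1−0.05) = 0.330549
P(Rotor brake 2 fails) [OR] = 1 − (1−0.330549) × (1−0.07) = 0.377411
P(Wind turbine shutdown fails) [AND] = 0.548395 × 0.615700 × 0.377411 = 0.127432
Rounded to 4 decimal places: P(Wind turbine shutdown fails) ≈ 0.1274.

0.1274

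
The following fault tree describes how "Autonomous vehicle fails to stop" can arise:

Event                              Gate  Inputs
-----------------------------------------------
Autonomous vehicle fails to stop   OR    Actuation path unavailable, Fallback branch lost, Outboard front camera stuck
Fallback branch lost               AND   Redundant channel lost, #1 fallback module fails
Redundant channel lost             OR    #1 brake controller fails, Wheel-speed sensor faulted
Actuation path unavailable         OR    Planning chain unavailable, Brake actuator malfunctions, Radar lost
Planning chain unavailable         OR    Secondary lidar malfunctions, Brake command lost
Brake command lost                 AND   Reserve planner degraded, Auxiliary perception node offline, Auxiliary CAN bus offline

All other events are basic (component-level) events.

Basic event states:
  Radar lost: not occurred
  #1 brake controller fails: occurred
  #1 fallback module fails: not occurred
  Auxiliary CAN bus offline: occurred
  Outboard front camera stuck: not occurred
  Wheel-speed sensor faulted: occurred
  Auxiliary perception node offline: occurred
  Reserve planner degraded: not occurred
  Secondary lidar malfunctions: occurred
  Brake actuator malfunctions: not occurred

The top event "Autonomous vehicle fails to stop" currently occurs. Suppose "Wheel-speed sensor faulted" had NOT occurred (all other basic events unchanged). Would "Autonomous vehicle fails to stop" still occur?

Yes

Counterfactual: set "Wheel-speed sensor faulted" to not occurred.
Brake command lost [AND]: Reserve planner degraded=not, Auxiliary perception node offline=occurs, Auxiliary CAN bus offline=occurs → not all inputs occur → does not occur.
Planning chain unavailable [OR]: Secondary lidar malfunctions=occurs, Brake command lost=not → at least one input occurs → occurs.
Actuation path unavailable [OR]: Planning chain unavailable=occurs, Brake actuator malfunctions=not, Radar lost=not → at least one input occurs → occurs.
Redundant channel lost [OR]: #1 brake controller fails=occurs, Wheel-speed sensor faulted=not → at least one input occurs → occurs.
Fallback branch lost [AND]: Redundant channel lost=occurs, #1 fallback module fails=not → not all inputs occur → does not occur.
Autonomous vehicle fails to stop [OR]: Actuation path unavailable=occurs, Fallback branch lost=not, Outboard front camera stuck=not → at least one input occurs → occurs.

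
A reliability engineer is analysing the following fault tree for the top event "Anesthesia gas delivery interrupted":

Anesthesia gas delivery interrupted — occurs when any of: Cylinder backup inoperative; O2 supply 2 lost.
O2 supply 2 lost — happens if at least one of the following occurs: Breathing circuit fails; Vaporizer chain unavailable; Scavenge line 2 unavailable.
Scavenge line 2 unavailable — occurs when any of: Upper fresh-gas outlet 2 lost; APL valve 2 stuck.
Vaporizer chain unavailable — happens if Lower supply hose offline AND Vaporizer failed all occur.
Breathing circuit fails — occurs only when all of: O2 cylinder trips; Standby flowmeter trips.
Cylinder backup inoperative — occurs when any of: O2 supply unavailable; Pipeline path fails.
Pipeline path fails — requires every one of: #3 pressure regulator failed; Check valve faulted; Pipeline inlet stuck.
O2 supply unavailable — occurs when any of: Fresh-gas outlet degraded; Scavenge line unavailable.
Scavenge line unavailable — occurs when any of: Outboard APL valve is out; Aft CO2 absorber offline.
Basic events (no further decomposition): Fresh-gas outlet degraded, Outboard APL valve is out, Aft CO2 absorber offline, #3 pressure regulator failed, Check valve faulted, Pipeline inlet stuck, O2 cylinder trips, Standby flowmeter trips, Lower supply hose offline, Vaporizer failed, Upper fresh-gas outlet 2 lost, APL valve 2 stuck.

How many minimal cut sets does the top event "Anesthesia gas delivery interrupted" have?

Scavenge line unavailable [OR]: union of children's cut sets → 2 cut set(s).
O2 supply unavailable [OR]: union of children's cut sets → 3 cut set(s).
Pipeline path fails [AND]: one cut set from each child combined → 1 × 1 × 1 = 1 cut set(s).
Cylinder backup inoperative [OR]: union of children's cut sets → 4 cut set(s).
Breathing circuit fails [AND]: one cut set from each child combined → 1 × 1 = 1 cut set(s).
Vaporizer chain unavailable [AND]: one cut set from each child combined → 1 × 1 = 1 cut set(s).
Scavenge line 2 unavailable [OR]: union of children's cut sets → 2 cut set(s).
O2 supply 2 lost [OR]: union of children's cut sets → 4 cut set(s).
Anesthesia gas delivery interrupted [OR]: union of children's cut sets → 8 cut set(s).
Minimal cut sets: {Fresh-gas outlet degraded}; {Outboard APL valve is out}; {Aft CO2 absorber offline}; {#3 pressure regulator failed, Check valve faulted, Pipeline inlet stuck}; {O2 cylinder trips, Standby flowmeter trips}; {Lower supply hose offline, Vaporizer failed}; {Upper fresh-gas outlet 2 lost}; {APL valve 2 stuck}.

8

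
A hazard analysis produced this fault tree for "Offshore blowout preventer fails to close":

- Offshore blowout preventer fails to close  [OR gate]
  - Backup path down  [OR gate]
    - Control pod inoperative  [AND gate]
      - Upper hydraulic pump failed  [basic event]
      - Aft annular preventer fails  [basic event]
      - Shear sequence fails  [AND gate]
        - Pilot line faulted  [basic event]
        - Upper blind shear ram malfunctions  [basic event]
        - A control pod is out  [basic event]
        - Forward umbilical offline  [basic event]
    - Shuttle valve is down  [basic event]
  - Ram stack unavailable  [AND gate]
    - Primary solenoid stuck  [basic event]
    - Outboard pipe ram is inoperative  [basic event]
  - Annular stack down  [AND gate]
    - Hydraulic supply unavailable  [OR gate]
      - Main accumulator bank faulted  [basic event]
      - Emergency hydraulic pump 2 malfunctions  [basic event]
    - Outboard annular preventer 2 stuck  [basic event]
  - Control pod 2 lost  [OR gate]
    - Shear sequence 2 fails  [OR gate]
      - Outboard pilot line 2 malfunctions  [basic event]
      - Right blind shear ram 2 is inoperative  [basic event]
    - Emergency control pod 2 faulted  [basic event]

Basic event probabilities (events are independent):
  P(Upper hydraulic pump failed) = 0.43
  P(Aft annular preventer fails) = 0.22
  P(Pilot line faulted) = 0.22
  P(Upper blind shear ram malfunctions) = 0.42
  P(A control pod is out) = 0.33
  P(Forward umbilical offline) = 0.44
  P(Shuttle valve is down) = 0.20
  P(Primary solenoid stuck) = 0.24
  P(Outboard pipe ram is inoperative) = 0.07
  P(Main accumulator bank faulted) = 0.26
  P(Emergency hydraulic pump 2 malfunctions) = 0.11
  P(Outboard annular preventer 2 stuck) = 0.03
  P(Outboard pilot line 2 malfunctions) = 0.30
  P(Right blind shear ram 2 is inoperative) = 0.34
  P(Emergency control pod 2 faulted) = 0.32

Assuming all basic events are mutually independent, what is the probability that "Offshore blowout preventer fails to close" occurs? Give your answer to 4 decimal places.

0.7557

P(Shear sequence fails) [AND] = 0.22 × 0.42 × 0.33 × 0.44 = 0.013416
P(Control pod inoperative) [AND] = 0.43 × 0.22 × 0.013416 = 0.001269
P(Backup path down) [OR] = 1 − (1−0.001269) × (1−0.20) = 0.201015
P(Ram stack unavailable) [AND] = 0.24 × 0.07 = 0.016800
P(Hydraulic supply unavailable) [OR] = 1 − (1−0.26) × (1−0.11) = 0.341400
P(Annular stack down) [AND] = 0.341400 × 0.03 = 0.010242
P(Shear sequence 2 fails) [OR] = 1 − (1−0.30) × (1−0.34) = 0.538000
P(Control pod 2 lost) [OR] = 1 − (1−0.538000) × (1−0.32) = 0.685840
P(Offshore blowout preventer fails to close) [OR] = 1 − (1−0.201015) × (1−0.016800) × (1−0.010242) × (1−0.685840) = 0.755735
Rounded to 4 decimal places: P(Offshore blowout preventer fails to close) ≈ 0.7557.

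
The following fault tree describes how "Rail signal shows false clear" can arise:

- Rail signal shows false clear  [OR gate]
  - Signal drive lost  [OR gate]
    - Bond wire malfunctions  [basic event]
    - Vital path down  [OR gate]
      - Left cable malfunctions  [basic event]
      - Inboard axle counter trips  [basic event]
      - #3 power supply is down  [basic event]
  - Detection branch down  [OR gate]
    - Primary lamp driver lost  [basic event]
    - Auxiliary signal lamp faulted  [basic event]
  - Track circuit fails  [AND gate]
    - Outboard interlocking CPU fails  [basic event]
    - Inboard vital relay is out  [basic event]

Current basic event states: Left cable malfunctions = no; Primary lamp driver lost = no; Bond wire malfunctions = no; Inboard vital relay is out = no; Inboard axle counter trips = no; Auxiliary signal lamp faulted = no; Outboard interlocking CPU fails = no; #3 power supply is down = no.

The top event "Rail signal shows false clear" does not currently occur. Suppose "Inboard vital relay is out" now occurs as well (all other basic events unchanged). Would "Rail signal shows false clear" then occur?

Counterfactual: set "Inboard vital relay is out" to occurred.
Vital path down [OR]: Left cable malfunctions=not, Inboard axle counter trips=not, #3 power supply is down=not → no input occurs → does not occur.
Signal drive lost [OR]: Bond wire malfunctions=not, Vital path down=not → no input occurs → does not occur.
Detection branch down [OR]: Primary lamp driver lost=not, Auxiliary signal lamp faulted=not → no input occurs → does not occur.
Track circuit fails [AND]: Outboard interlocking CPU fails=not, Inboard vital relay is out=occurs → not all inputs occur → does not occur.
Rail signal shows false clear [OR]: Signal drive lost=not, Detection branch down=not, Track circuit fails=not → no input occurs → does not occur.

No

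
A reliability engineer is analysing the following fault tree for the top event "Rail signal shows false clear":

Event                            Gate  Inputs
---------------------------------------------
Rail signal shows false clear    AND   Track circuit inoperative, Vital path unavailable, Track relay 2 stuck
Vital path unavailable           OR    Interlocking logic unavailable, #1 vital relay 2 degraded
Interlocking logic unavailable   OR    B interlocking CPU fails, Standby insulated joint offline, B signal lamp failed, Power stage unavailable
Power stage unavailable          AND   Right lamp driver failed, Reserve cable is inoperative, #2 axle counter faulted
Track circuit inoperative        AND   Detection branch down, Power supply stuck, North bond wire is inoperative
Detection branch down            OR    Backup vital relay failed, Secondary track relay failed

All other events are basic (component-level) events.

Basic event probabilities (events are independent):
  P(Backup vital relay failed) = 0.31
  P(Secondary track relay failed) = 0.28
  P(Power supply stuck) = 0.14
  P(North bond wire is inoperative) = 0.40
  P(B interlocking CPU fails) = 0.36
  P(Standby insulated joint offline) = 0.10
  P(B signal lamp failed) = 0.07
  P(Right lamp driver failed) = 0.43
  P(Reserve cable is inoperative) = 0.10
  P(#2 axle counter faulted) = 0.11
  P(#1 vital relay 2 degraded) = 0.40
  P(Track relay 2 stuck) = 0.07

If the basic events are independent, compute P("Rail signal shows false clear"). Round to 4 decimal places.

0.0013

P(Detection branch down) [OR] = 1 − (1−0.31) × (1−0.28) = 0.503200
P(Track circuit inoperative) [AND] = 0.503200 × 0.14 × 0.40 = 0.028179
P(Power stage unavailable) [AND] = 0.43 × 0.10 × 0.11 = 0.004730
P(Interlocking logic unavailable) [OR] = 1 − (1−0.36) × (1−0.10) × (1−0.07) × (1−0.004730) = 0.466854
P(Vital path unavailable) [OR] = 1 − (1−0.466854) × (1−0.40) = 0.680112
P(Rail signal shows false clear) [AND] = 0.028179 × 0.680112 × 0.07 = 0.001342
Rounded to 4 decimal places: P(Rail signal shows false clear) ≈ 0.0013.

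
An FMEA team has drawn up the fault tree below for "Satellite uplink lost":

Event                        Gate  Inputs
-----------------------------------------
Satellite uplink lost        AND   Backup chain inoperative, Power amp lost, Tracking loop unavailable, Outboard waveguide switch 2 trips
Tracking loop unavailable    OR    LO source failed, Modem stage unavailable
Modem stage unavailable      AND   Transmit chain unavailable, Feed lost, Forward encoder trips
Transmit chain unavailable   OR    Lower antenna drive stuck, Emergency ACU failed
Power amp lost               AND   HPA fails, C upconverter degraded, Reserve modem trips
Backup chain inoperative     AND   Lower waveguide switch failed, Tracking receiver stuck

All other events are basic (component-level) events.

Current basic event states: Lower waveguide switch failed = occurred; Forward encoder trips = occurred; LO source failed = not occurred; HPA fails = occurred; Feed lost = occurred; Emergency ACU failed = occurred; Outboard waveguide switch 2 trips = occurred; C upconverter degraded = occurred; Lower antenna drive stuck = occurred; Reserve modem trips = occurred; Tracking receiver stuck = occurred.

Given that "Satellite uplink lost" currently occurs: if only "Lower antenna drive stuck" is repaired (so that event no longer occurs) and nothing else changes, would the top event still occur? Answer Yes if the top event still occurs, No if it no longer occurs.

Yes

Counterfactual: set "Lower antenna drive stuck" to not occurred.
Backup chain inoperative [AND]: Lower waveguide switch failed=occurs, Tracking receiver stuck=occurs → all inputs occur → occurs.
Power amp lost [AND]: HPA fails=occurs, C upconverter degraded=occurs, Reserve modem trips=occurs → all inputs occur → occurs.
Transmit chain unavailable [OR]: Lower antenna drive stuck=not, Emergency ACU failed=occurs → at least one input occurs → occurs.
Modem stage unavailable [AND]: Transmit chain unavailable=occurs, Feed lost=occurs, Forward encoder trips=occurs → all inputs occur → occurs.
Tracking loop unavailable [OR]: LO source failed=not, Modem stage unavailable=occurs → at least one input occurs → occurs.
Satellite uplink lost [AND]: Backup chain inoperative=occurs, Power amp lost=occurs, Tracking loop unavailable=occurs, Outboard waveguide switch 2 trips=occurs → all inputs occur → occurs.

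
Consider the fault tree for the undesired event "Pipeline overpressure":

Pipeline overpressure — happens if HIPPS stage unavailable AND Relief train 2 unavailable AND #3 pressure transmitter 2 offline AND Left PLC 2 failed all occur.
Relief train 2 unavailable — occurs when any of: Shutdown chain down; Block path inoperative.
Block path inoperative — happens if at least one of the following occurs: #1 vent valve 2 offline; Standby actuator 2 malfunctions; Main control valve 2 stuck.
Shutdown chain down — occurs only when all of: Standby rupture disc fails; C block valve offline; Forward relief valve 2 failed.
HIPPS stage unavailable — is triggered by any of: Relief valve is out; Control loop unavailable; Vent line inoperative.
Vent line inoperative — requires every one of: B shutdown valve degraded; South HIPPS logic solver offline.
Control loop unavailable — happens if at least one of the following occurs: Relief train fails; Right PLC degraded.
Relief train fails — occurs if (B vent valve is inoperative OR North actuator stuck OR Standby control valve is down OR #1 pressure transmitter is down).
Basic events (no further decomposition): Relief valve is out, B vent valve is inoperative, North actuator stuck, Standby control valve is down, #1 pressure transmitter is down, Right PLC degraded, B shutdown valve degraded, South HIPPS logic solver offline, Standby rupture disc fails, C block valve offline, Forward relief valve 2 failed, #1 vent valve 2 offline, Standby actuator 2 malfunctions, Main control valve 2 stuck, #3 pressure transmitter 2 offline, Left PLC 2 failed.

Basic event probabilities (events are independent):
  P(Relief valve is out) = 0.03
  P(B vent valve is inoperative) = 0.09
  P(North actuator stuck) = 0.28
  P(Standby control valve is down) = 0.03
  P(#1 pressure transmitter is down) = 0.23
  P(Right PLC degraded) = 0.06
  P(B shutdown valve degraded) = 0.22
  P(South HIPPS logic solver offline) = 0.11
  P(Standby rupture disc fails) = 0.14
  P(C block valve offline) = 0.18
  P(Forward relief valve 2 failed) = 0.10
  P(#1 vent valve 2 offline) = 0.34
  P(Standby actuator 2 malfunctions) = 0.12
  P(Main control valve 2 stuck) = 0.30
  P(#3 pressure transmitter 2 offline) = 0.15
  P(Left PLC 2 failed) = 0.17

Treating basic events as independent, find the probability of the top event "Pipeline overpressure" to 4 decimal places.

P(Relief train fails) [OR] = 1 − (1−0.09) × (1−0.28) × (1−0.03) × (1−0.23) = 0.510631
P(Control loop unavailable) [OR] = 1 − (1−0.510631) × (1−0.06) = 0.539993
P(Vent line inoperative) [AND] = 0.22 × 0.11 = 0.024200
P(HIPPS stage unavailable) [OR] = 1 − (1−0.03) × (1−0.539993) × (1−0.024200) = 0.564591
P(Shutdown chain down) [AND] = 0.14 × 0.18 × 0.10 = 0.002520
P(Block path inoperative) [OR] = 1 − (1−0.34) × (1−0.12) × (1−0.30) = 0.593440
P(Relief train 2 unavailable) [OR] = 1 − (1−0.002520) × (1−0.593440) = 0.594465
P(Pipeline overpressure) [AND] = 0.564591 × 0.594465 × 0.15 × 0.17 = 0.008559
Rounded to 4 decimal places: P(Pipeline overpressure) ≈ 0.0086.

0.0086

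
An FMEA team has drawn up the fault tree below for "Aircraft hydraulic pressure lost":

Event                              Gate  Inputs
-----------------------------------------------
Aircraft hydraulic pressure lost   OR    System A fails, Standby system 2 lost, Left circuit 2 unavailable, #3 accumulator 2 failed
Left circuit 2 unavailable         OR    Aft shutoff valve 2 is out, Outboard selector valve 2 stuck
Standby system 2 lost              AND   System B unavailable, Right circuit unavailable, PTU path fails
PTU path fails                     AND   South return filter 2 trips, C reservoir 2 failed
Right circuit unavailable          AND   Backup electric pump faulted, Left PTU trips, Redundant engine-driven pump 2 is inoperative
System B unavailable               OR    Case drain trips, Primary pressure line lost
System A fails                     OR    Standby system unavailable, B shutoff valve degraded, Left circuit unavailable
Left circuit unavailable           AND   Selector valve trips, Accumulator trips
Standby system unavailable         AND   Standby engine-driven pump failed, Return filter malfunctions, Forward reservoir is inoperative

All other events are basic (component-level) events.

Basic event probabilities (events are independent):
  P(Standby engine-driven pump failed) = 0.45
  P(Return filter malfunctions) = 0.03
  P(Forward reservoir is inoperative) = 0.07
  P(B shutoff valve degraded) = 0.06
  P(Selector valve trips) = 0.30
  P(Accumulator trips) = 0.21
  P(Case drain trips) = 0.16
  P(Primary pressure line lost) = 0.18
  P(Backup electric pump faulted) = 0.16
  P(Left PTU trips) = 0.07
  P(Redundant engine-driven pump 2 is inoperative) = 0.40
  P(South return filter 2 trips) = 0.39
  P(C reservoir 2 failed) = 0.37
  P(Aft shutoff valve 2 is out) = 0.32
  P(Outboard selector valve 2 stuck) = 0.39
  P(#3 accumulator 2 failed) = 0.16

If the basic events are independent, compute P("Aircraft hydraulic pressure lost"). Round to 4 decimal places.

0.6935

P(Standby system unavailable) [AND] = 0.45 × 0.03 × 0.07 = 0.000945
P(Left circuit unavailable) [AND] = 0.30 × 0.21 = 0.063000
P(System A fails) [OR] = 1 − (1−0.000945) × (1−0.06) × (1−0.063000) = 0.120052
P(System B unavailable) [OR] = 1 − (1−0.16) × (1−0.18) = 0.311200
P(Right circuit unavailable) [AND] = 0.16 × 0.07 × 0.40 = 0.004480
P(PTU path fails) [AND] = 0.39 × 0.37 = 0.144300
P(Standby system 2 lost) [AND] = 0.311200 × 0.004480 × 0.144300 = 0.000201
P(Left circuit 2 unavailable) [OR] = 1 − (1−0.32) × (1−0.39) = 0.585200
P(Aircraft hydraulic pressure lost) [OR] = 1 − (1−0.120052) × (1−0.000201) × (1−0.585200) × (1−0.16) = 0.693460
Rounded to 4 decimal places: P(Aircraft hydraulic pressure lost) ≈ 0.6935.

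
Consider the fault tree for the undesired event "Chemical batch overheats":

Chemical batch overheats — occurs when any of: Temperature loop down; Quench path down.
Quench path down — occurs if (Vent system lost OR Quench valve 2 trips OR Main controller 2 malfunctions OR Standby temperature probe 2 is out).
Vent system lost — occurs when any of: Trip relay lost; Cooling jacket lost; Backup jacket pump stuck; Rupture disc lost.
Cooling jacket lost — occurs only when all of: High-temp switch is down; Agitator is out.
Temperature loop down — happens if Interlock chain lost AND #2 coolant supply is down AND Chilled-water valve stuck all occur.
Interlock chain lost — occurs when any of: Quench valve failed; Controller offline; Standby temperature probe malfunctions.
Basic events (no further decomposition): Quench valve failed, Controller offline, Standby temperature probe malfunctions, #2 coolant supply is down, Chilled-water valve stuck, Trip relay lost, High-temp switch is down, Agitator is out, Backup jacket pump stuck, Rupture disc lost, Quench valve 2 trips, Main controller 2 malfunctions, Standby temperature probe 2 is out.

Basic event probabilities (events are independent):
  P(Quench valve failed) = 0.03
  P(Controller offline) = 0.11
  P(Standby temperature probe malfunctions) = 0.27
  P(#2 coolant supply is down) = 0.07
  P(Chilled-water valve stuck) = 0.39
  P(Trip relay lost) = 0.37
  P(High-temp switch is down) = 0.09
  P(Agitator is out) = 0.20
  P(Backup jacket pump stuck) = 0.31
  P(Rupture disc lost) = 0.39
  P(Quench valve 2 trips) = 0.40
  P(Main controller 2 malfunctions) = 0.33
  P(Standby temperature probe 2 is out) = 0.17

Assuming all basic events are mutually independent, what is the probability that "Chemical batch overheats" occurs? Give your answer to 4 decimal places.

0.9140

P(Interlock chain lost) [OR] = 1 − (1−0.03) × (1−0.11) × (1−0.27) = 0.369791
P(Temperature loop down) [AND] = 0.369791 × 0.07 × 0.39 = 0.010095
P(Cooling jacket lost) [AND] = 0.09 × 0.20 = 0.018000
P(Vent system lost) [OR] = 1 − (1−0.37) × (1−0.018000) × (1−0.31) × (1−0.39) = 0.739606
P(Quench path down) [OR] = 1 − (1−0.739606) × (1−0.40) × (1−0.33) × (1−0.17) = 0.913117
P(Chemical batch overheats) [OR] = 1 − (1−0.010095) × (1−0.913117) = 0.913994
Rounded to 4 decimal places: P(Chemical batch overheats) ≈ 0.9140.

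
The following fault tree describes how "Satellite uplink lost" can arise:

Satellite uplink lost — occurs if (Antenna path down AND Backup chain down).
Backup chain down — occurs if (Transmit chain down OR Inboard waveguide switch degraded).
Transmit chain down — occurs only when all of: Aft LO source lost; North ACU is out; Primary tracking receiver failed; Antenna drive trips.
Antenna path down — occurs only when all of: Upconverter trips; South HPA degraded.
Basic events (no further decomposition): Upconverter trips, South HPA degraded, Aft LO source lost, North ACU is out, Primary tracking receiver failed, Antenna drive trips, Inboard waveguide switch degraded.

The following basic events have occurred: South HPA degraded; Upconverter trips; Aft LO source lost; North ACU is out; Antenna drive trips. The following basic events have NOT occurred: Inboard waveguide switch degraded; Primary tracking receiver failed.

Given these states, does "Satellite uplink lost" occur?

Antenna path down [AND]: Upconverter trips=occurs, South HPA degraded=occurs → all inputs occur → occurs.
Transmit chain down [AND]: Aft LO source lost=occurs, North ACU is out=occurs, Primary tracking receiver failed=not, Antenna drive trips=occurs → not all inputs occur → does not occur.
Backup chain down [OR]: Transmit chain down=not, Inboard waveguide switch degraded=not → no input occurs → does not occur.
Satellite uplink lost [AND]: Antenna path down=occurs, Backup chain down=not → not all inputs occur → does not occur.

No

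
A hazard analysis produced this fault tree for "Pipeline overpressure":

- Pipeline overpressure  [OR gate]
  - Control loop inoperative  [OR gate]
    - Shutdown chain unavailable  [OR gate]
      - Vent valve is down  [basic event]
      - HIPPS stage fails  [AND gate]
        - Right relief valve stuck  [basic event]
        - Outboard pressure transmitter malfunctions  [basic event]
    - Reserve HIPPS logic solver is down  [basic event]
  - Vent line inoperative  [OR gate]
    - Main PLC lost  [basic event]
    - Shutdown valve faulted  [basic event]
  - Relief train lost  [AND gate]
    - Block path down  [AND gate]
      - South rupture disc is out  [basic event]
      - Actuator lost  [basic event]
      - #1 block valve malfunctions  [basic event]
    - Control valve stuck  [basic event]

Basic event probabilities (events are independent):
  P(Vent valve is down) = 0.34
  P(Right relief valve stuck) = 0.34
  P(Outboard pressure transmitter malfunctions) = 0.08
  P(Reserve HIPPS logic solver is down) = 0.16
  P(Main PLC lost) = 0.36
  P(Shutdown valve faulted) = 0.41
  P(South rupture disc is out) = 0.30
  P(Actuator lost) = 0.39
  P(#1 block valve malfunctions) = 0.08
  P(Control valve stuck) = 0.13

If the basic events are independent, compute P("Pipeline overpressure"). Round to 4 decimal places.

P(HIPPS stage fails) [AND] = 0.34 × 0.08 = 0.027200
P(Shutdown chain unavailable) [OR] = 1 − (1−0.34) × (1−0.027200) = 0.357952
P(Control loop inoperative) [OR] = 1 − (1−0.357952) × (1−0.16) = 0.460680
P(Vent line inoperative) [OR] = 1 − (1−0.36) × (1−0.41) = 0.622400
P(Block path down) [AND] = 0.30 × 0.39 × 0.08 = 0.009360
P(Relief train lost) [AND] = 0.009360 × 0.13 = 0.001217
P(Pipeline overpressure) [OR] = 1 − (1−0.460680) × (1−0.622400) × (1−0.001217) = 0.796601
Rounded to 4 decimal places: P(Pipeline overpressure) ≈ 0.7966.

0.7966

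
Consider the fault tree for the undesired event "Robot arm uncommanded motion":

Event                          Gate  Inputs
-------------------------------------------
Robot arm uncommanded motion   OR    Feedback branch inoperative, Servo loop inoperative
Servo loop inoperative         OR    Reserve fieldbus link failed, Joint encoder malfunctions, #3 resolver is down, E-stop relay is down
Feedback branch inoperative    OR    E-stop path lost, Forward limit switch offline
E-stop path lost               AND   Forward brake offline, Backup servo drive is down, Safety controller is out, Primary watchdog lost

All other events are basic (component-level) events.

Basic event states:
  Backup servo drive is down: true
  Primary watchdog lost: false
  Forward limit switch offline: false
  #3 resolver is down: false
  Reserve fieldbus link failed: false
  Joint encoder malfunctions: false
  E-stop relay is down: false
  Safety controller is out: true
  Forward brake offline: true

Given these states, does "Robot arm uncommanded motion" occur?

No

E-stop path lost [AND]: Forward brake offline=occurs, Backup servo drive is down=occurs, Safety controller is out=occurs, Primary watchdog lost=not → not all inputs occur → does not occur.
Feedback branch inoperative [OR]: E-stop path lost=not, Forward limit switch offline=not → no input occurs → does not occur.
Servo loop inoperative [OR]: Reserve fieldbus link failed=not, Joint encoder malfunctions=not, #3 resolver is down=not, E-stop relay is down=not → no input occurs → does not occur.
Robot arm uncommanded motion [OR]: Feedback branch inoperative=not, Servo loop inoperative=not → no input occurs → does not occur.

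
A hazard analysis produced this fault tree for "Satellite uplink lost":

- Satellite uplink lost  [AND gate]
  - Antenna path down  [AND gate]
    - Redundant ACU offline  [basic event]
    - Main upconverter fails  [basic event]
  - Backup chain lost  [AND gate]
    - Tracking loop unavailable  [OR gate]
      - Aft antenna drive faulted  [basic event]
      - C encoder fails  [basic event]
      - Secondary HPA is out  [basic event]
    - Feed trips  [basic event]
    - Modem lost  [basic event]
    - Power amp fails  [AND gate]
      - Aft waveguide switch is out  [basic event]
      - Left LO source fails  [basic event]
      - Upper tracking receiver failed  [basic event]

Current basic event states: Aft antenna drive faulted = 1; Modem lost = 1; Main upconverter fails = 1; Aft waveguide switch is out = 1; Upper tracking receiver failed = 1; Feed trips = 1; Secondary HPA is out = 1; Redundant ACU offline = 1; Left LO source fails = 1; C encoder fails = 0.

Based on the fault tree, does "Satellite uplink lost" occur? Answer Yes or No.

Yes

Antenna path down [AND]: Redundant ACU offline=occurs, Main upconverter fails=occurs → all inputs occur → occurs.
Tracking loop unavailable [OR]: Aft antenna drive faulted=occurs, C encoder fails=not, Secondary HPA is out=occurs → at least one input occurs → occurs.
Power amp fails [AND]: Aft waveguide switch is out=occurs, Left LO source fails=occurs, Upper tracking receiver failed=occurs → all inputs occur → occurs.
Backup chain lost [AND]: Tracking loop unavailable=occurs, Feed trips=occurs, Modem lost=occurs, Power amp fails=occurs → all inputs occur → occurs.
Satellite uplink lost [AND]: Antenna path down=occurs, Backup chain lost=occurs → all inputs occur → occurs.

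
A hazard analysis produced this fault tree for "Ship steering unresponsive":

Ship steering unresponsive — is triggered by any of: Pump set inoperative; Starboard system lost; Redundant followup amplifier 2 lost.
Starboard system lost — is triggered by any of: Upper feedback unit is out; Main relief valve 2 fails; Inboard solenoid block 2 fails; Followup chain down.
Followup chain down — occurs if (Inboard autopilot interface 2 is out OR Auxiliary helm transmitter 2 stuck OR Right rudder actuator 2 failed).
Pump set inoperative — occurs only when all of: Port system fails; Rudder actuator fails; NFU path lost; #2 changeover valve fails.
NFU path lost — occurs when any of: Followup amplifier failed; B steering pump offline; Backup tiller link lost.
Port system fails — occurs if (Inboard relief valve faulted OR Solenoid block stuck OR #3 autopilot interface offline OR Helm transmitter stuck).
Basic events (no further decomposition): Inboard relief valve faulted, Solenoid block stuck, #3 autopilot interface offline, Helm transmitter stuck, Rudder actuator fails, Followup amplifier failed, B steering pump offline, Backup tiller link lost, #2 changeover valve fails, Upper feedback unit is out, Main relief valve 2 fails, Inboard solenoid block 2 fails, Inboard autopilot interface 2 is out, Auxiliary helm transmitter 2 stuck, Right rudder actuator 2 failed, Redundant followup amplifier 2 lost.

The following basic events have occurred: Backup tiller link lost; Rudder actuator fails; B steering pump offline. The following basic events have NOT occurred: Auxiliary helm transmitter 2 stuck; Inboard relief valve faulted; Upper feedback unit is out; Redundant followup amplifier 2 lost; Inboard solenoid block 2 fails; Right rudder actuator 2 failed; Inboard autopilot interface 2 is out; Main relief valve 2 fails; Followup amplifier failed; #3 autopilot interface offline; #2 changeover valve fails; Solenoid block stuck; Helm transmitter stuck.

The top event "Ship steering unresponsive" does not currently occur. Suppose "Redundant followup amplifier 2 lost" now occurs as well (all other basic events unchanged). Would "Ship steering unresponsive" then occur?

Yes

Counterfactual: set "Redundant followup amplifier 2 lost" to occurred.
Port system fails [OR]: Inboard relief valve faulted=not, Solenoid block stuck=not, #3 autopilot interface offline=not, Helm transmitter stuck=not → no input occurs → does not occur.
NFU path lost [OR]: Followup amplifier failed=not, B steering pump offline=occurs, Backup tiller link lost=occurs → at least one input occurs → occurs.
Pump set inoperative [AND]: Port system fails=not, Rudder actuator fails=occurs, NFU path lost=occurs, #2 changeover valve fails=not → not all inputs occur → does not occur.
Followup chain down [OR]: Inboard autopilot interface 2 is out=not, Auxiliary helm transmitter 2 stuck=not, Right rudder actuator 2 failed=not → no input occurs → does not occur.
Starboard system lost [OR]: Upper feedback unit is out=not, Main relief valve 2 fails=not, Inboard solenoid block 2 fails=not, Followup chain down=not → no input occurs → does not occur.
Ship steering unresponsive [OR]: Pump set inoperative=not, Starboard system lost=not, Redundant followup amplifier 2 lost=occurs → at least one input occurs → occurs.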